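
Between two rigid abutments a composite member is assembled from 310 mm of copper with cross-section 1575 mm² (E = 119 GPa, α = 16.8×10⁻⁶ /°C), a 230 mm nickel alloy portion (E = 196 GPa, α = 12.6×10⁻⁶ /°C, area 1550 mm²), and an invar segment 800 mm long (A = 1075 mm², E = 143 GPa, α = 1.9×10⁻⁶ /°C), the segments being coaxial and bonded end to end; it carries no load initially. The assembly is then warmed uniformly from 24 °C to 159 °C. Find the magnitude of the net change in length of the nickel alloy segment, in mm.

|ΔL| ≈ 0.262 mm

With the walls removed the bar would change length by δ_free = Σ αᵢΔT Lᵢ = 16.8×10⁻⁶×135×310 + 12.6×10⁻⁶×135×230 + 1.9×10⁻⁶×135×800 = 1.3 mm.
Since the ends are fixed, an axial force P builds up, equal in every segment, with P · Σ Lᵢ/(AᵢEᵢ) = δ_free.
The series flexibility is Σ Lᵢ/(AᵢEᵢ) = 310/(1575×119×10³) + 230/(1550×196×10³) + 800/(1075×143×10³) = 7.615×10⁻⁶ mm/N.
So P = 1.3 / 7.615×10⁻⁶ = 170.6 kN, compressive.
For the nickel alloy segment, free thermal change = 12.6×10⁻⁶×135×230 = 0.3912 mm and elastic change from P = 170600×230/(1550×196×10³) = 0.1292 mm; these oppose, so the net change is 0.262 mm (segment lengthens).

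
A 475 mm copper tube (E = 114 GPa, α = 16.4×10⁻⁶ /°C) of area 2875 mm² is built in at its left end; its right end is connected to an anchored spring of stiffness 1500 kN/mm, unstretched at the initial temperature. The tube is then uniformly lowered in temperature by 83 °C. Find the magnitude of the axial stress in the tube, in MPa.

σ ≈ 106 MPa (tensile)

The unrestrained thermal change is αΔT L = 16.4×10⁻⁶ × 83 × 475 = 0.6466 mm.
Let P be the tensile force in the spring. The tube extends elastically by PL/(AE) and the spring stretches by P/k; together these equal δ_free.
So P = δ_free / [L/(AE) + 1/k] = 0.6466 / [ 475/(2875×114×10³) + 1/(1500×10³) ].
P = 0.6466 / 2.116×10⁻⁶ = 305600 N.
σ = P/A = 305600/2875 = 106.3 MPa.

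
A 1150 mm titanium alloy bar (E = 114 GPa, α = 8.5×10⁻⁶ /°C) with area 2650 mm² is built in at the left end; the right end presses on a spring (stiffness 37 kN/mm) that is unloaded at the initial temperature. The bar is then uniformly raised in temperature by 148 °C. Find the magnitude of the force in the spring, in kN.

P ≈ 46.9 kN

If the spring were absent the bar would lengthen by αΔT L = 8.5×10⁻⁶ × 148 × 1150 = 1.447 mm.
With a force P in the spring, the elastic change of the bar is PL/(AE) and that of the spring is P/k; compatibility requires their sum to equal δ_free.
So P = δ_free / [L/(AE) + 1/k] = 1.447 / [ 1150/(2650×114×10³) + 1/(37×10³) ].
P = 1.447 / 3.083×10⁻⁵ = 46920 N.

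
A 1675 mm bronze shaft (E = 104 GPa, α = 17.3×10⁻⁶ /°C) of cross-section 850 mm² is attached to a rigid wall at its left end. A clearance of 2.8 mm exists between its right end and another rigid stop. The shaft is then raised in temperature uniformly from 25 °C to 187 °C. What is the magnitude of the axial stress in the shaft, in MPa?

σ ≈ 118 MPa (compressive)

Unrestrained expansion: δ_free = αΔT L = 17.3×10⁻⁶ × 162 × 1675 = 4.694 mm.
After closing the 2.8 mm clearance, 4.694 − 2.8 = 1.894 mm of expansion remains to be suppressed by the wall.
That suppressed elongation corresponds to σ = E·Δ/L = 104×10³ × 1.894/1675 = 117.6 MPa.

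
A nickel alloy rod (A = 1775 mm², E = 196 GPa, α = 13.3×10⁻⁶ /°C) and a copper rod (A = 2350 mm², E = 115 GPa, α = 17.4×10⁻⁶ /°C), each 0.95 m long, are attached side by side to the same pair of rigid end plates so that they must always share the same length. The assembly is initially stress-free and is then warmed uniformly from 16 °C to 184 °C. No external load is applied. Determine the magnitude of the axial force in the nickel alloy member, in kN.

Both members must finish at the same length. With the larger α, the copper tends to over-expand; the plates restrain it, putting the copper in compression and the nickel alloy in tension. With no external load the two internal forces are equal and opposite, magnitude P.
Setting the final lengths equal and cancelling L: (α₁ − α₂)ΔT = P/(A₁E₁) + P/(A₂E₂).
|α₁ − α₂|·ΔT = 4.1×10⁻⁶ × 168 = 0.0006888.
1/(A₁E₁) + 1/(A₂E₂) = 1/(1775×196×10³) + 1/(2350×115×10³) = 6.575×10⁻⁹ N⁻¹.
So P = 0.0006888 / 6.575×10⁻⁹ = 104.8 kN.

P ≈ 105 kN (tensile in the nickel alloy)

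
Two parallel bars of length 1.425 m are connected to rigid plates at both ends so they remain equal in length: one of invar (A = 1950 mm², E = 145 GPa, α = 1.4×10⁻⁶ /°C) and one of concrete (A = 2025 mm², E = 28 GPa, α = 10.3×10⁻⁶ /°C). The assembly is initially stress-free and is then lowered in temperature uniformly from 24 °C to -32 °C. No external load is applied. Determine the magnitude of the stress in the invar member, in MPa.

σ ≈ 12.1 MPa (compressive)

Both members must finish at the same length. With the larger α, the concrete tends to over-contract; the plates restrain it, putting the concrete in tension and the invar in compression. With no external load the two internal forces are equal and opposite, magnitude P.
Setting the final lengths equal and cancelling L: (α₁ − α₂)ΔT = P/(A₁E₁) + P/(A₂E₂).
|α₁ − α₂|·ΔT = 8.9×10⁻⁶ × 56 = 0.0004984.
1/(A₁E₁) + 1/(A₂E₂) = 1/(1950×145×10³) + 1/(2025×28×10³) = 2.117×10⁻⁸ N⁻¹.
P = 0.0004984 / 2.117×10⁻⁸ = 23540 N = 23.54 kN.
σ_{invar} = P/A₁ = 23540/1950 = 12.07 MPa, compressive.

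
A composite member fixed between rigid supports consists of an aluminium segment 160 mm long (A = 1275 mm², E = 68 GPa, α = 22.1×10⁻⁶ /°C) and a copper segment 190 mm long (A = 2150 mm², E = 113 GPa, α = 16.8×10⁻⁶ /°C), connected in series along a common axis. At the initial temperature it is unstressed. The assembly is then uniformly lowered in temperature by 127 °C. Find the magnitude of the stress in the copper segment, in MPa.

σ ≈ 151 MPa (tensile)

If the supports were absent, the total length change would be Σ αᵢΔT Lᵢ = 22.1×10⁻⁶×127×160 + 16.8×10⁻⁶×127×190 = 0.8545 mm.
Since the ends are fixed, an axial force P builds up, equal in every segment, with P · Σ Lᵢ/(AᵢEᵢ) = δ_free.
Σ Lᵢ/(AᵢEᵢ) = 160/(1275×68×10³) + 190/(2150×113×10³) = 2.627×10⁻⁶ mm/N.
So P = 0.8545 / 2.627×10⁻⁶ = 325.2 kN, tensile.
σ_{copper} = P / A = 325200 / 2150 = 151.3 MPa.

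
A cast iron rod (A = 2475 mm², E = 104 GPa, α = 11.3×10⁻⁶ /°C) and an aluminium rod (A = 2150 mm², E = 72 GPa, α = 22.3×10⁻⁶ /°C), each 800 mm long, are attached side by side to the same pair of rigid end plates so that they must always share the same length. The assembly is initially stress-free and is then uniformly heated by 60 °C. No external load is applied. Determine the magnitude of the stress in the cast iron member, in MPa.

The aluminium has the larger α, so on heating it would change length more than the cast iron if both were free. The rigid plates force a common final length, so the aluminium is put into compression and the cast iron into tension, with equal and opposite forces P (no external load).
Equating the net (thermal + elastic) strains gives |α₁ − α₂|·ΔT = P·[1/(A₁E₁) + 1/(A₂E₂)].
|α₁ − α₂|·ΔT = 11×10⁻⁶ × 60 = 0.00066.
1/(A₁E₁) + 1/(A₂E₂) = 1/(2475×104×10³) + 1/(2150×72×10³) = 1.034×10⁻⁸ N⁻¹.
P = 0.00066 / 1.034×10⁻⁸ = 63800 N = 63.8 kN.
σ_{cast iron} = P/A₁ = 63800/2475 = 25.78 MPa, tensile.

σ ≈ 25.8 MPa (tensile)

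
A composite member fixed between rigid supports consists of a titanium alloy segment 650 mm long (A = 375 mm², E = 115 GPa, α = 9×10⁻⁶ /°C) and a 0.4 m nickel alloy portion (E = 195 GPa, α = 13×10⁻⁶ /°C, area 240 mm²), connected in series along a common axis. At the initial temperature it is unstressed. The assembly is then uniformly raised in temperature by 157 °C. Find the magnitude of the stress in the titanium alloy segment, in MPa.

σ ≈ 196 MPa (compressive)

If the supports were absent, the total length change would be Σ αᵢΔT Lᵢ = 9×10⁻⁶×157×650 + 13×10⁻⁶×157×400 = 1.735 mm.
Since the ends are fixed, an axial force P builds up, equal in every segment, with P · Σ Lᵢ/(AᵢEᵢ) = δ_free.
The series flexibility is Σ Lᵢ/(AᵢEᵢ) = 650/(375×115×10³) + 400/(240×195×10³) = 2.362×10⁻⁵ mm/N.
Hence P = δ_free / Σ(L/AE) = 1.735/2.362×10⁻⁵ = 73.45 kN (compressive).
σ_{titanium alloy} = P / A = 73450 / 375 = 195.9 MPa.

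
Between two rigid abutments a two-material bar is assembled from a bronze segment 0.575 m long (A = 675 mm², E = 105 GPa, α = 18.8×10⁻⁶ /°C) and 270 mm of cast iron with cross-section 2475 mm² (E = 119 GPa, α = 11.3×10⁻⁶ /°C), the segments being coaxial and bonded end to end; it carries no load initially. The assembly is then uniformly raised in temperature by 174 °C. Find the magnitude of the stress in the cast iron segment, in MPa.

σ ≈ 108 MPa (compressive)

Free thermal expansion of the whole bar: Σ αᵢΔT Lᵢ = 18.8×10⁻⁶×174×575 + 11.3×10⁻⁶×174×270 = 2.412 mm.
Since the ends are fixed, an axial force P builds up, equal in every segment, with P · Σ Lᵢ/(AᵢEᵢ) = δ_free.
Σ Lᵢ/(AᵢEᵢ) = 575/(675×105×10³) + 270/(2475×119×10³) = 9.03×10⁻⁶ mm/N.
P = 2.412 / 9.03×10⁻⁶ = 267100 N = 267.1 kN, compressive.
σ_{cast iron} = P / A = 267100 / 2475 = 107.9 MPa.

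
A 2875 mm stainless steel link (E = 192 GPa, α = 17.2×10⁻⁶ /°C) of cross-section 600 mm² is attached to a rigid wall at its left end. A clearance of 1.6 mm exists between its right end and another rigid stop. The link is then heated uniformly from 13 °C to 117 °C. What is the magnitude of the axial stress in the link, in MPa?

Free thermal elongation = αΔT L = 17.2×10⁻⁶ × 104 × 2875 = 5.143 mm.
The gap closes (δ_free > 1.6 mm) and the wall then resists a further 5.143 − 1.6 = 3.543 mm of expansion.
Compatibility: PL/(AE) = 3.543 mm, so σ = P/A = E × (3.543/2875) = 236.6 MPa.

σ ≈ 237 MPa (compressive)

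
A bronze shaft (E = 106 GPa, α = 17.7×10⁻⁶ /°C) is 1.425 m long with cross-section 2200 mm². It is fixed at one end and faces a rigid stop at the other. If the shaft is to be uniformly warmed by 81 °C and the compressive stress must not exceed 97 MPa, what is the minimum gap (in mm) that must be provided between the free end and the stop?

g ≈ 0.739 mm

With no wall the shaft would lengthen by αΔT L = 17.7×10⁻⁶ × 81 × 1425 = 2.043 mm.
A stress of 97 MPa corresponds to the wall pushing the shaft back by σL/E = 97×1425/(106×10³) = 1.304 mm.
So the gap has to take up the difference, g_min = δ_free − σL/E = 2.043 − 1.304 = 0.739 mm.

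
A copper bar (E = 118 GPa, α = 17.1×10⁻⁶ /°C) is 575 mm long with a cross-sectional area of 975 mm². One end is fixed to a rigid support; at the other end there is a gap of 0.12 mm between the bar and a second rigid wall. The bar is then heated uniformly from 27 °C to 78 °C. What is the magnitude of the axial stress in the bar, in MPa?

Free thermal elongation = αΔT L = 17.1×10⁻⁶ × 51 × 575 = 0.5015 mm.
This exceeds the 0.12 mm gap, so the wall pushes back. The portion of expansion that must be recovered elastically is δ_free − gap = 0.5015 − 0.12 = 0.3815 mm.
So σ = E(δ_free − g)/L = 118×10³ × 0.3815/575 = 78.28 MPa.

σ ≈ 78.3 MPa (compressive)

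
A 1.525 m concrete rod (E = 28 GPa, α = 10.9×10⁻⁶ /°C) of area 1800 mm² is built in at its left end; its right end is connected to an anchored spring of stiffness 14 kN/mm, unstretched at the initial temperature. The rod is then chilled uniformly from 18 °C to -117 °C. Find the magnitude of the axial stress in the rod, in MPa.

The unrestrained thermal change is αΔT L = 10.9×10⁻⁶ × 135 × 1525 = 2.244 mm.
Let P be the tensile force in the spring. The rod extends elastically by PL/(AE) and the spring stretches by P/k; together these equal δ_free.
So P = δ_free / [L/(AE) + 1/k] = 2.244 / [ 1525/(1800×28×10³) + 1/(14×10³) ].
P = 2.244 / 0.0001017 = 22070 N.
σ = P/A = 22070/1800 = 12.26 MPa.

σ ≈ 12.3 MPa (tensile)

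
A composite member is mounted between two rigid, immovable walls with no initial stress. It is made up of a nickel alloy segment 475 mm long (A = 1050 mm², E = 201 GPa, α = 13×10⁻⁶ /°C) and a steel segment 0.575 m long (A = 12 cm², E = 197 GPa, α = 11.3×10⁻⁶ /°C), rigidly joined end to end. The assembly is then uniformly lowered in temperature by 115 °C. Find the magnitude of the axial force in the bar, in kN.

With the walls removed the bar would change length by δ_free = Σ αᵢΔT Lᵢ = 13×10⁻⁶×115×475 + 11.3×10⁻⁶×115×575 = 1.457 mm.
The walls prevent any net length change, so an axial force P (same in every segment) develops. Compatibility: P · Σ Lᵢ/(AᵢEᵢ) = δ_free.
The series flexibility is Σ Lᵢ/(AᵢEᵢ) = 475/(1050×201×10³) + 575/(1200×197×10³) = 4.683×10⁻⁶ mm/N.
Hence P = δ_free / Σ(L/AE) = 1.457/4.683×10⁻⁶ = 311.2 kN (tensile).

P ≈ 311 kN (tensile)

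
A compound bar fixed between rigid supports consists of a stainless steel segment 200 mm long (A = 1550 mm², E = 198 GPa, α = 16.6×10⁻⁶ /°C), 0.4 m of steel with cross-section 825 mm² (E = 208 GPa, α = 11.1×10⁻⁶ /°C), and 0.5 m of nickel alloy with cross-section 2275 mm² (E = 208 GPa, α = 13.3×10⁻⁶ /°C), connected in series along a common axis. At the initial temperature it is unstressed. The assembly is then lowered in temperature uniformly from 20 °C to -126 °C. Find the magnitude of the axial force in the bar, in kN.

If the supports were absent, the total length change would be Σ αᵢΔT Lᵢ = 16.6×10⁻⁶×146×200 + 11.1×10⁻⁶×146×400 + 13.3×10⁻⁶×146×500 = 2.104 mm.
The rigid supports impose zero overall length change; the single axial force P common to all segments must satisfy P Σ Lᵢ/(AᵢEᵢ) = δ_free.
The series flexibility is Σ Lᵢ/(AᵢEᵢ) = 200/(1550×198×10³) + 400/(825×208×10³) + 500/(2275×208×10³) = 4.039×10⁻⁶ mm/N.
P = 2.104 / 4.039×10⁻⁶ = 520800 N = 520.8 kN, tensile.

P ≈ 521 kN (tensile)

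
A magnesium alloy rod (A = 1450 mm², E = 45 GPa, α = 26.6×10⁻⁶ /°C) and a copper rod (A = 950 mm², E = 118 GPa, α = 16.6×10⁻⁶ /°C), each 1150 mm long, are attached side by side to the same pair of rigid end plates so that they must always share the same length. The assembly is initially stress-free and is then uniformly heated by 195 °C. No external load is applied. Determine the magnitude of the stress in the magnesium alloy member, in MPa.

σ ≈ 55.5 MPa (compressive)

Equilibrium of a rigid end plate with no external load gives equal and opposite internal forces ±P in the two members. Since α_{magnesium alloy} > α_{copper}, heating drives the magnesium alloy into compression and the copper into tension.
Equating the net (thermal + elastic) strains gives |α₁ − α₂|·ΔT = P·[1/(A₁E₁) + 1/(A₂E₂)].
|α₁ − α₂|·ΔT = 10×10⁻⁶ × 195 = 0.00195.
1/(A₁E₁) + 1/(A₂E₂) = 1/(1450×45×10³) + 1/(950×118×10³) = 2.425×10⁻⁸ N⁻¹.
So P = 0.00195 / 2.425×10⁻⁸ = 80.42 kN.
σ_{magnesium alloy} = P/A₁ = 80420/1450 = 55.47 MPa, compressive.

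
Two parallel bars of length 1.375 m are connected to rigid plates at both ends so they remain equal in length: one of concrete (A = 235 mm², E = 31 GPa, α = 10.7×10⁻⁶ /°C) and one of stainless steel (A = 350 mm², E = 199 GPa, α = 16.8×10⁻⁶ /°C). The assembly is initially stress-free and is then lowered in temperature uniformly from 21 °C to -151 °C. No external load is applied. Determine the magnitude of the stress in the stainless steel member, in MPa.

σ ≈ 19.8 MPa (tensile)

Both members must finish at the same length. With the larger α, the stainless steel tends to over-contract; the plates restrain it, putting the stainless steel in tension and the concrete in compression. With no external load the two internal forces are equal and opposite, magnitude P.
Setting the final lengths equal and cancelling L: (α₁ − α₂)ΔT = P/(A₁E₁) + P/(A₂E₂).
|α₁ − α₂|·ΔT = 6.1×10⁻⁶ × 172 = 0.001049.
1/(A₁E₁) + 1/(A₂E₂) = 1/(235×31×10³) + 1/(350×199×10³) = 1.516×10⁻⁷ N⁻¹.
P = 0.001049 / 1.516×10⁻⁷ = 6920 N = 6.92 kN.
σ_{stainless steel} = P/A₂ = 6920/350 = 19.77 MPa, tensile.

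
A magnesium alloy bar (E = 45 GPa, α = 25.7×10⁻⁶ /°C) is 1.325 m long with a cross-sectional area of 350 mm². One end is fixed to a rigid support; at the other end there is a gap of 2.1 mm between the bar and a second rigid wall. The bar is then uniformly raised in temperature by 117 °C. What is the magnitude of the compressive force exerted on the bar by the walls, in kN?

Unrestrained expansion: δ_free = αΔT L = 25.7×10⁻⁶ × 117 × 1325 = 3.984 mm.
After closing the 2.1 mm clearance, 3.984 − 2.1 = 1.884 mm of expansion remains to be suppressed by the wall.
Compatibility: PL/(AE) = 1.884 mm, so σ = P/A = E × (1.884/1325) = 63.99 MPa.
Force on the wall = σA = 63.99 × 350 mm² = 22.4 kN.

P ≈ 22.4 kN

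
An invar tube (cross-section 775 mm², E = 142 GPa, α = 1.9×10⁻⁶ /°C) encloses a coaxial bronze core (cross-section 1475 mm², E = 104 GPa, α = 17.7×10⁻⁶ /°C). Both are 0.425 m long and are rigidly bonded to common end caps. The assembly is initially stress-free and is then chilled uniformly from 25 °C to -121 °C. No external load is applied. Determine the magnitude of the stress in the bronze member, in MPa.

Equilibrium of a rigid end plate with no external load gives equal and opposite internal forces ±P in the two members. Since α_{bronze} > α_{invar}, cooling drives the bronze into tension and the invar into compression.
Compatibility of the two members (thermal + elastic change equal): (α₁ − α₂)ΔT = P·[1/(A₁E₁) + 1/(A₂E₂)].
|α₁ − α₂|·ΔT = 15.8×10⁻⁶ × 146 = 0.002307.
1/(A₁E₁) + 1/(A₂E₂) = 1/(775×142×10³) + 1/(1475×104×10³) = 1.561×10⁻⁸ N⁻¹.
So P = 0.002307 / 1.561×10⁻⁸ = 147.8 kN.
σ_{bronze} = P/A₂ = 147800/1475 = 100.2 MPa, tensile.

σ ≈ 100 MPa (tensile)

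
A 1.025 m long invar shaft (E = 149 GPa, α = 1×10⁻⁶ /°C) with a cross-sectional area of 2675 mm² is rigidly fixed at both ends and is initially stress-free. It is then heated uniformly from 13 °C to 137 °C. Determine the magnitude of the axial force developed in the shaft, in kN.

The ends cannot move, so σ = EαΔT = 149×10³ × 1×10⁻⁶ × 124 = 18.48 MPa.
Axial force P = σA = 18.48 × 2675 = 49420 N = 49.42 kN, compressive.

P ≈ 49.4 kN (compressive)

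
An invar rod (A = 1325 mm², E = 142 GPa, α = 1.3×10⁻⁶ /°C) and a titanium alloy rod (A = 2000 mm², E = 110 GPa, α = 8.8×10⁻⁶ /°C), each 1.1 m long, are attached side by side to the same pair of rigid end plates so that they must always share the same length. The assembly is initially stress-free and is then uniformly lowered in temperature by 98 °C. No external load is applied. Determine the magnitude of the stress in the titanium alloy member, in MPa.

Both members must finish at the same length. With the larger α, the titanium alloy tends to over-contract; the plates restrain it, putting the titanium alloy in tension and the invar in compression. With no external load the two internal forces are equal and opposite, magnitude P.
Setting the final lengths equal and cancelling L: (α₁ − α₂)ΔT = P/(A₁E₁) + P/(A₂E₂).
|α₁ − α₂|·ΔT = 7.5×10⁻⁶ × 98 = 0.000735.
1/(A₁E₁) + 1/(A₂E₂) = 1/(1325×142×10³) + 1/(2000×110×10³) = 9.86×10⁻⁹ N⁻¹.
P = 0.000735 / 9.86×10⁻⁹ = 74540 N = 74.54 kN.
σ_{titanium alloy} = P/A₂ = 74540/2000 = 37.27 MPa, tensile.

σ ≈ 37.3 MPa (tensile)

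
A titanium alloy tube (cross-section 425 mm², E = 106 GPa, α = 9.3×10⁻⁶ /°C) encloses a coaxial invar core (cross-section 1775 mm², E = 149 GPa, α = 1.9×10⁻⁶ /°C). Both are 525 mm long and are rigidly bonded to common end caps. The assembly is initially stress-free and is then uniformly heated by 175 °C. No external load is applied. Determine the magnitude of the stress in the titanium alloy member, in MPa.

The titanium alloy has the larger α, so on heating it would change length more than the invar if both were free. The rigid plates force a common final length, so the titanium alloy is put into compression and the invar into tension, with equal and opposite forces P (no external load).
Setting the final lengths equal and cancelling L: (α₁ − α₂)ΔT = P/(A₁E₁) + P/(A₂E₂).
|α₁ − α₂|·ΔT = 7.4×10⁻⁶ × 175 = 0.001295.
1/(A₁E₁) + 1/(A₂E₂) = 1/(425×106×10³) + 1/(1775×149×10³) = 2.598×10⁻⁸ N⁻¹.
P = 0.001295 / 2.598×10⁻⁸ = 49850 N = 49.85 kN.
σ_{titanium alloy} = P/A₁ = 49850/425 = 117.3 MPa, compressive.

σ ≈ 117 MPa (compressive)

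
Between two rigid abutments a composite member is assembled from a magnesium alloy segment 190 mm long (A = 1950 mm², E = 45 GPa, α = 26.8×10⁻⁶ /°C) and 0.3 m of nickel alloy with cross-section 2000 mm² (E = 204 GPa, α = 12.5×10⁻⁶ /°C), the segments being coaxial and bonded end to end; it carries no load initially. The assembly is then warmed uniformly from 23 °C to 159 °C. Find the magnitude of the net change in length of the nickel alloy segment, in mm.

If the supports were absent, the total length change would be Σ αᵢΔT Lᵢ = 26.8×10⁻⁶×136×190 + 12.5×10⁻⁶×136×300 = 1.203 mm.
The walls prevent any net length change, so an axial force P (same in every segment) develops. Compatibility: P · Σ Lᵢ/(AᵢEᵢ) = δ_free.
Σ Lᵢ/(AᵢEᵢ) = 190/(1950×45×10³) + 300/(2000×204×10³) = 2.901×10⁻⁶ mm/N.
Hence P = δ_free / Σ(L/AE) = 1.203/2.901×10⁻⁶ = 414.6 kN (compressive).
For the nickel alloy segment, free thermal change = 12.5×10⁻⁶×136×300 = 0.51 mm and elastic change from P = 414600×300/(2000×204×10³) = 0.3048 mm; these oppose, so the net change is 0.205 mm (segment lengthens).

|ΔL| ≈ 0.205 mm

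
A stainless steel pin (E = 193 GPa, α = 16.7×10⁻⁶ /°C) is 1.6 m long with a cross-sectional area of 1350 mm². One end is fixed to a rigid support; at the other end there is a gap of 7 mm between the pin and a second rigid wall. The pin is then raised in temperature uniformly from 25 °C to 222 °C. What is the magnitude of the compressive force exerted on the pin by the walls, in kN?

Unrestrained expansion: δ_free = αΔT L = 16.7×10⁻⁶ × 197 × 1600 = 5.264 mm.
Since δ_free = 5.26 mm is less than the 7 mm gap, the pin never touches the wall. No axial force develops.

P ≈ 0 kN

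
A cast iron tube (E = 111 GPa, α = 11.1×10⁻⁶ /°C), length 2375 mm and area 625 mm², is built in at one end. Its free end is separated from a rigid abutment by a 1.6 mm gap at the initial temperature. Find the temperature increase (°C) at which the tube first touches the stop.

Contact occurs when the free expansion equals the gap: αΔT L = 1.6 mm.
ΔT = 1.6 / (11.1×10⁻⁶ × 2375) = 60.69 °C.

ΔT ≈ 60.7 °C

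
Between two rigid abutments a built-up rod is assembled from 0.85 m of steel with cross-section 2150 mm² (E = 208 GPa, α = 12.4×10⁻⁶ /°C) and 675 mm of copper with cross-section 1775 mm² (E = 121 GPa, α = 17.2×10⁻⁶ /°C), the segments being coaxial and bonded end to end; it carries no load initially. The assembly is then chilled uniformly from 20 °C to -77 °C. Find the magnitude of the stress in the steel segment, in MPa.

Free thermal contraction of the whole bar: Σ αᵢΔT Lᵢ = 12.4×10⁻⁶×97×850 + 17.2×10⁻⁶×97×675 = 2.149 mm.
Since the ends are fixed, an axial force P builds up, equal in every segment, with P · Σ Lᵢ/(AᵢEᵢ) = δ_free.
Σ Lᵢ/(AᵢEᵢ) = 850/(2150×208×10³) + 675/(1775×121×10³) = 5.044×10⁻⁶ mm/N.
So P = 2.149 / 5.044×10⁻⁶ = 426 kN, tensile.
σ_{steel} = P / A = 426000 / 2150 = 198.1 MPa.

σ ≈ 198 MPa (tensile)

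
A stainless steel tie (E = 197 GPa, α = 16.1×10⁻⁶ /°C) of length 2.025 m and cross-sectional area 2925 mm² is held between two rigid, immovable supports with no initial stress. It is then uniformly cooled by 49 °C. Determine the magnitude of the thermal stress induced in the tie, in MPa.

σ ≈ 155 MPa (tensile)

Because both ends are immovable the net strain is zero, and the suppressed thermal strain is αΔT = 16.1×10⁻⁶ × 49 = 788.9×10⁻⁶.
The stress required to suppress this strain is σ = Eε = 197×10³ × 788.9×10⁻⁶ = 155.4 MPa, tensile since the tie is trying to contract.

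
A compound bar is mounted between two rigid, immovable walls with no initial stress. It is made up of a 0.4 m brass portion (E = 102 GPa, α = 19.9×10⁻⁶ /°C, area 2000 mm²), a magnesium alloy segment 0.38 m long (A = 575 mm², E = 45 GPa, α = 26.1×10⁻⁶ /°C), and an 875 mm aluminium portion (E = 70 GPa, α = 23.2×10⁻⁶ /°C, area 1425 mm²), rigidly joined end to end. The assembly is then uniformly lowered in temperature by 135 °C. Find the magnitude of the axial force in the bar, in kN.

With the walls removed the bar would change length by δ_free = Σ αᵢΔT Lᵢ = 19.9×10⁻⁶×135×400 + 26.1×10⁻⁶×135×380 + 23.2×10⁻⁶×135×875 = 5.154 mm.
The rigid supports impose zero overall length change; the single axial force P common to all segments must satisfy P Σ Lᵢ/(AᵢEᵢ) = δ_free.
The series flexibility is Σ Lᵢ/(AᵢEᵢ) = 400/(2000×102×10³) + 380/(575×45×10³) + 875/(1425×70×10³) = 2.542×10⁻⁵ mm/N.
Hence P = δ_free / Σ(L/AE) = 5.154/2.542×10⁻⁵ = 202.8 kN (tensile).

P ≈ 203 kN (tensile)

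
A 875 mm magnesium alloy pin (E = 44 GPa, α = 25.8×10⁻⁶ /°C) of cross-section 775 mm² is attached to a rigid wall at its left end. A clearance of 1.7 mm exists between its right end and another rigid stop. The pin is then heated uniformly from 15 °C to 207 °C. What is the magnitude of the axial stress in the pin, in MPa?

σ ≈ 132 MPa (compressive)

Unrestrained expansion: δ_free = αΔT L = 25.8×10⁻⁶ × 192 × 875 = 4.334 mm.
After closing the 1.7 mm clearance, 4.334 − 1.7 = 2.634 mm of expansion remains to be suppressed by the wall.
So σ = E(δ_free − g)/L = 44×10³ × 2.634/875 = 132.5 MPa.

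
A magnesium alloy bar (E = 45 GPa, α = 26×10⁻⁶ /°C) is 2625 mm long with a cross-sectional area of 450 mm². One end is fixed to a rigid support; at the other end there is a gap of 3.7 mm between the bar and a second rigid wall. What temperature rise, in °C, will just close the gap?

ΔT ≈ 54.2 °C

Contact occurs when the free expansion equals the gap: αΔT L = 3.7 mm.
So ΔT = g/(αL) = 3.7/(26×10⁻⁶ × 2625) = 54.21 °C.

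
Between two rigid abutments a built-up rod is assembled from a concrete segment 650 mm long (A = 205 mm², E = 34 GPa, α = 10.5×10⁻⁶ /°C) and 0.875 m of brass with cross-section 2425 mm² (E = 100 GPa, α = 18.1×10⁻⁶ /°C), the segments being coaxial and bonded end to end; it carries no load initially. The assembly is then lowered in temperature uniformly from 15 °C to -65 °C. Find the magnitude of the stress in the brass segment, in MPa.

σ ≈ 7.72 MPa (tensile)

With the walls removed the bar would change length by δ_free = Σ αᵢΔT Lᵢ = 10.5×10⁻⁶×80×650 + 18.1×10⁻⁶×80×875 = 1.813 mm.
The rigid supports impose zero overall length change; the single axial force P common to all segments must satisfy P Σ Lᵢ/(AᵢEᵢ) = δ_free.
The series flexibility is Σ Lᵢ/(AᵢEᵢ) = 650/(205×34×10³) + 875/(2425×100×10³) = 9.687×10⁻⁵ mm/N.
P = 1.813 / 9.687×10⁻⁵ = 18720 N = 18.72 kN, tensile.
σ_{brass} = P / A = 18720 / 2425 = 7.718 MPa.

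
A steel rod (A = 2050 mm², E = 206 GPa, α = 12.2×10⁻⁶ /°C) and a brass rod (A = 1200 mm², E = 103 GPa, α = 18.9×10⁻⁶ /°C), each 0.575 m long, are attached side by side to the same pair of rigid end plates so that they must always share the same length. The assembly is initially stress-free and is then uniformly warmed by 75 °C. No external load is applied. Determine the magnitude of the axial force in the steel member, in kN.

The brass has the larger α, so on heating it would change length more than the steel if both were free. The rigid plates force a common final length, so the brass is put into compression and the steel into tension, with equal and opposite forces P (no external load).
Equating the net (thermal + elastic) strains gives |α₁ − α₂|·ΔT = P·[1/(A₁E₁) + 1/(A₂E₂)].
|α₁ − α₂|·ΔT = 6.7×10⁻⁶ × 75 = 0.0005025.
1/(A₁E₁) + 1/(A₂E₂) = 1/(2050×206×10³) + 1/(1200×103×10³) = 1.046×10⁻⁸ N⁻¹.
P = 0.0005025 / 1.046×10⁻⁸ = 48050 N = 48.05 kN.

P ≈ 48 kN (tensile in the steel)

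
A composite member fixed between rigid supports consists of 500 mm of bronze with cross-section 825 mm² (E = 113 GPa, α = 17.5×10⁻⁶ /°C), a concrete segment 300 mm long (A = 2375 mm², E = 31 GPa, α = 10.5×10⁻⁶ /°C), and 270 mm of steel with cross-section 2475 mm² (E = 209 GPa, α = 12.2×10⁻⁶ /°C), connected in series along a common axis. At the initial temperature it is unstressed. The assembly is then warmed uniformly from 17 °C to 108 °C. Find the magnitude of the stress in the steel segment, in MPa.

σ ≈ 56.1 MPa (compressive)

Free thermal expansion of the whole bar: Σ αᵢΔT Lᵢ = 17.5×10⁻⁶×91×500 + 10.5×10⁻⁶×91×300 + 12.2×10⁻⁶×91×270 = 1.383 mm.
The rigid supports impose zero overall length change; the single axial force P common to all segments must satisfy P Σ Lᵢ/(AᵢEᵢ) = δ_free.
Σ Lᵢ/(AᵢEᵢ) = 500/(825×113×10³) + 300/(2375×31×10³) + 270/(2475×209×10³) = 9.96×10⁻⁶ mm/N.
P = 1.383 / 9.96×10⁻⁶ = 138800 N = 138.8 kN, compressive.
σ_{steel} = P / A = 138800 / 2475 = 56.09 MPa.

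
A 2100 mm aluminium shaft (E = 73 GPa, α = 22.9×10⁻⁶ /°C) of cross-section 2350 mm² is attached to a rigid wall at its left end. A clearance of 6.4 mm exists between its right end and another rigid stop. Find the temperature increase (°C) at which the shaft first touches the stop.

ΔT ≈ 133 °C

The gap closes when αΔT L = 6.4 mm, since the shaft is still unstressed at that instant.
ΔT = 6.4 / (22.9×10⁻⁶ × 2100) = 133.1 °C.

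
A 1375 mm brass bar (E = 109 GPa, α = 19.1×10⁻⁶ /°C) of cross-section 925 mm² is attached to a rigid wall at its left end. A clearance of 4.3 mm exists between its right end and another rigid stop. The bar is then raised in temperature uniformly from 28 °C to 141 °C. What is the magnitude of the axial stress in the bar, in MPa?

σ ≈ 0 MPa

Free thermal elongation = αΔT L = 19.1×10⁻⁶ × 113 × 1375 = 2.968 mm.
This is smaller than the 4.3 mm clearance, so the bar expands freely without reaching the stop — the stress is zero.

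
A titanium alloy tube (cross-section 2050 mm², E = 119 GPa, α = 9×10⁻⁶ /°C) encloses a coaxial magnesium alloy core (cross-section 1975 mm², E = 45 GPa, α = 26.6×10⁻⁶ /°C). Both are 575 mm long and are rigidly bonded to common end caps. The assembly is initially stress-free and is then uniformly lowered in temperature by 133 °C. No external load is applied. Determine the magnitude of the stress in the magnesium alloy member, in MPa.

Equilibrium of a rigid end plate with no external load gives equal and opposite internal forces ±P in the two members. Since α_{magnesium alloy} > α_{titanium alloy}, cooling drives the magnesium alloy into tension and the titanium alloy into compression.
Equating the net (thermal + elastic) strains gives |α₁ − α₂|·ΔT = P·[1/(A₁E₁) + 1/(A₂E₂)].
|α₁ − α₂|·ΔT = 17.6×10⁻⁶ × 133 = 0.002341.
1/(A₁E₁) + 1/(A₂E₂) = 1/(2050×119×10³) + 1/(1975×45×10³) = 1.535×10⁻⁸ N⁻¹.
So P = 0.002341 / 1.535×10⁻⁸ = 152.5 kN.
σ_{magnesium alloy} = P/A₂ = 152500/1975 = 77.21 MPa, tensile.

σ ≈ 77.2 MPa (tensile)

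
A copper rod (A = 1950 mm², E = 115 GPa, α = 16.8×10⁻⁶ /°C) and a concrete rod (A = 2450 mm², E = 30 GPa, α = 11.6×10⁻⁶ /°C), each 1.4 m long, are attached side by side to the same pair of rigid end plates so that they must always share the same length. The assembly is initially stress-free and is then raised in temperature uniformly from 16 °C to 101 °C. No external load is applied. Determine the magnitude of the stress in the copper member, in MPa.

The copper has the larger α, so on heating it would change length more than the concrete if both were free. The rigid plates force a common final length, so the copper is put into compression and the concrete into tension, with equal and opposite forces P (no external load).
Setting the final lengths equal and cancelling L: (α₁ − α₂)ΔT = P/(A₁E₁) + P/(A₂E₂).
|α₁ − α₂|·ΔT = 5.2×10⁻⁶ × 85 = 0.000442.
1/(A₁E₁) + 1/(A₂E₂) = 1/(1950×115×10³) + 1/(2450×30×10³) = 1.806×10⁻⁸ N⁻¹.
So P = 0.000442 / 1.806×10⁻⁸ = 24.47 kN.
σ_{copper} = P/A₁ = 24470/1950 = 12.55 MPa, compressive.

σ ≈ 12.5 MPa (compressive)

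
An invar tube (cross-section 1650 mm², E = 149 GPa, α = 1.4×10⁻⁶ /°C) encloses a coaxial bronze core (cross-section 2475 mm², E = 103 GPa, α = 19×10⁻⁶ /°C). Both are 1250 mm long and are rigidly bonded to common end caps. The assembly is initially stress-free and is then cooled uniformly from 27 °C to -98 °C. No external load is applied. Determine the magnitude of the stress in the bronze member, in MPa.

σ ≈ 111 MPa (tensile)

Both members must finish at the same length. With the larger α, the bronze tends to over-contract; the plates restrain it, putting the bronze in tension and the invar in compression. With no external load the two internal forces are equal and opposite, magnitude P.
Setting the final lengths equal and cancelling L: (α₁ − α₂)ΔT = P/(A₁E₁) + P/(A₂E₂).
|α₁ − α₂|·ΔT = 17.6×10⁻⁶ × 125 = 0.0022.
1/(A₁E₁) + 1/(A₂E₂) = 1/(1650×149×10³) + 1/(2475×103×10³) = 7.99×10⁻⁹ N⁻¹.
P = 0.0022 / 7.99×10⁻⁹ = 275300 N = 275.3 kN.
σ_{bronze} = P/A₂ = 275300/2475 = 111.2 MPa, tensile.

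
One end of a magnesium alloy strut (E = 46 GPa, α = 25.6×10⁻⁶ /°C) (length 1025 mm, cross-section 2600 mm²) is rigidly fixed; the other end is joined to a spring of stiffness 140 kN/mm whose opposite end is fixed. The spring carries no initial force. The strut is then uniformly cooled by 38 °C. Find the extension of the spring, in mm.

Free thermal contraction: δ_free = αΔT L = 25.6×10⁻⁶ × 38 × 1025 = 0.9971 mm.
Let P be the tensile force in the spring. The strut extends elastically by PL/(AE) and the spring stretches by P/k; together these equal δ_free.
P [ L/(AE) + 1/k ] = δ_free → P [ 1025/(2600×46×10³) + 1/(140×10³) ] = 0.9971.
P = 0.9971 / 1.571×10⁻⁵ = 63460 N.
Spring extension = P/k = 63460/(140×10³) = 0.4533 mm.

δ ≈ 0.453 mm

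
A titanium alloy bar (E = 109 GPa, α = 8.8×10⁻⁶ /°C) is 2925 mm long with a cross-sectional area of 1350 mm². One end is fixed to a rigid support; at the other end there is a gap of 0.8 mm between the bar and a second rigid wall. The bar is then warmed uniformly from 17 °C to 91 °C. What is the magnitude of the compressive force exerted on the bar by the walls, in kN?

P ≈ 55.6 kN

If the wall were absent the bar would grow by αΔT L = 8.8×10⁻⁶ × 74 × 2925 = 1.905 mm.
This exceeds the 0.8 mm gap, so the wall pushes back. The portion of expansion that must be recovered elastically is δ_free − gap = 1.905 − 0.8 = 1.105 mm.
Compatibility: PL/(AE) = 1.105 mm, so σ = P/A = E × (1.105/2925) = 41.17 MPa.
Force on the wall = σA = 41.17 × 1350 mm² = 55.58 kN.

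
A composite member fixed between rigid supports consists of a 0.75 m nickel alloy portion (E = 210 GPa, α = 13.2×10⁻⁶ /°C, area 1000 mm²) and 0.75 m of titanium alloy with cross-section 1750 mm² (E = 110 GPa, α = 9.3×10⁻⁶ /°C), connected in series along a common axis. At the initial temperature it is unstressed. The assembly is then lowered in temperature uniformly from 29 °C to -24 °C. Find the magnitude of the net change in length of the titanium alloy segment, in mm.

|ΔL| ≈ 0.097 mm

Free thermal contraction of the whole bar: Σ αᵢΔT Lᵢ = 13.2×10⁻⁶×53×750 + 9.3×10⁻⁶×53×750 = 0.8944 mm.
The walls prevent any net length change, so an axial force P (same in every segment) develops. Compatibility: P · Σ Lᵢ/(AᵢEᵢ) = δ_free.
The series flexibility is Σ Lᵢ/(AᵢEᵢ) = 750/(1000×210×10³) + 750/(1750×110×10³) = 7.468×10⁻⁶ mm/N.
So P = 0.8944 / 7.468×10⁻⁶ = 119.8 kN, tensile.
For the titanium alloy segment, free thermal change = 9.3×10⁻⁶×53×750 = 0.3697 mm and elastic change from P = 119800×750/(1750×110×10³) = 0.4666 mm; these oppose, so the net change is 0.097 mm (segment lengthens).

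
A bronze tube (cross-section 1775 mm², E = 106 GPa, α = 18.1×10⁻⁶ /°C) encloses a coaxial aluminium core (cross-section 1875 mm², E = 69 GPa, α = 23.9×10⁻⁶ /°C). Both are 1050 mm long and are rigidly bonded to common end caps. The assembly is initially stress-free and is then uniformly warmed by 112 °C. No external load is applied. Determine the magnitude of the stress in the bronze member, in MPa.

σ ≈ 28.1 MPa (tensile)

Both members must finish at the same length. With the larger α, the aluminium tends to over-expand; the plates restrain it, putting the aluminium in compression and the bronze in tension. With no external load the two internal forces are equal and opposite, magnitude P.
Equating the net (thermal + elastic) strains gives |α₁ − α₂|·ΔT = P·[1/(A₁E₁) + 1/(A₂E₂)].
|α₁ − α₂|·ΔT = 5.8×10⁻⁶ × 112 = 0.0006496.
1/(A₁E₁) + 1/(A₂E₂) = 1/(1775×106×10³) + 1/(1875×69×10³) = 1.304×10⁻⁸ N⁻¹.
P = 0.0006496 / 1.304×10⁻⁸ = 49800 N = 49.8 kN.
σ_{bronze} = P/A₁ = 49800/1775 = 28.06 MPa, tensile.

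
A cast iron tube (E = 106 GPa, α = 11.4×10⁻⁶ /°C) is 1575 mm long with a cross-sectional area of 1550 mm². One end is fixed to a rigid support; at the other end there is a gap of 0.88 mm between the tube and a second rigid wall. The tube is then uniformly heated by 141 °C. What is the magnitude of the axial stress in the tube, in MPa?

Free thermal elongation = αΔT L = 11.4×10⁻⁶ × 141 × 1575 = 2.532 mm.
This exceeds the 0.88 mm gap, so the wall pushes back. The portion of expansion that must be recovered elastically is δ_free − gap = 2.532 − 0.88 = 1.652 mm.
That suppressed elongation corresponds to σ = E·Δ/L = 106×10³ × 1.652/1575 = 111.2 MPa.

σ ≈ 111 MPa (compressive)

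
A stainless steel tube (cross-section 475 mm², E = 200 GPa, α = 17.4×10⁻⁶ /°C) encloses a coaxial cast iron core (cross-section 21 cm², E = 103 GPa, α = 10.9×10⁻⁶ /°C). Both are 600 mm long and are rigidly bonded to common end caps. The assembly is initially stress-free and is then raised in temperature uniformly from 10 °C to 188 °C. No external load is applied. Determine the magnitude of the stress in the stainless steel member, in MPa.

σ ≈ 161 MPa (compressive)

The stainless steel has the larger α, so on heating it would change length more than the cast iron if both were free. The rigid plates force a common final length, so the stainless steel is put into compression and the cast iron into tension, with equal and opposite forces P (no external load).
Compatibility of the two members (thermal + elastic change equal): (α₁ − α₂)ΔT = P·[1/(A₁E₁) + 1/(A₂E₂)].
|α₁ − α₂|·ΔT = 6.5×10⁻⁶ × 178 = 0.001157.
1/(A₁E₁) + 1/(A₂E₂) = 1/(475×200×10³) + 1/(2100×103×10³) = 1.515×10⁻⁸ N⁻¹.
So P = 0.001157 / 1.515×10⁻⁸ = 76.37 kN.
σ_{stainless steel} = P/A₁ = 76370/475 = 160.8 MPa, compressive.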